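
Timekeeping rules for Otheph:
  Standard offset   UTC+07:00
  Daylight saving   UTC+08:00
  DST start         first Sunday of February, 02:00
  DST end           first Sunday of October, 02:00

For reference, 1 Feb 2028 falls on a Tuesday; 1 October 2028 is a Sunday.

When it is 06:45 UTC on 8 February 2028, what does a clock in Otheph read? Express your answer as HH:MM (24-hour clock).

14:45

1 February 2028 is a Tuesday, so the first Sunday is February 6.
1 October 2028 is a Sunday, so the first Sunday is October 1.
At the standard offset (UTC+07:00), 06:45 UTC + 7h = 13:45 Otheph standard time.
The standard-time date in Otheph, 8 February 2028, lies within the daylight-saving period (6 February – 1 October), so Otheph is on daylight time, UTC+08:00.
06:45 UTC + 8h = 14:45 local.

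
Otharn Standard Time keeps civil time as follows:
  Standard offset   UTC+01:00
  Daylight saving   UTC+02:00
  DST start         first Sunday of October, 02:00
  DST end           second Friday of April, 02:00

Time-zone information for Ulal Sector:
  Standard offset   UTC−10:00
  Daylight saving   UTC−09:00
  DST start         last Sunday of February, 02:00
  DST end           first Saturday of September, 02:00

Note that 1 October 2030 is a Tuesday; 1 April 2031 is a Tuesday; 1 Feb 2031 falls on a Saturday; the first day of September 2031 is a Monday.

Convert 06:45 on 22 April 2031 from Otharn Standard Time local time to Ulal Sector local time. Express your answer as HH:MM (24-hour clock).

20:45

1 October 2030 is a Tuesday, so the first Sunday is October 6.
1 April 2031 is a Tuesday, so the first Friday is April 4 and the second is April 11.
22 April 2031 does not fall between 6 October 2030 and 11 April 2031, so daylight saving is not in effect and Otharn Standard Time is at UTC+01:00.
06:45 Otharn Standard Time − 1h = 05:45 UTC.
1 February 2031 is a Saturday, so Sundays fall on 2, 9, 16, 23; the last is February 23.
1 September 2031 is a Monday, so the first Saturday is September 6.
At the standard offset (UTC−10:00), 05:45 UTC − 10h = 19:45 Ulal Sector standard time (rolling into the previous day, 21 April 2031).
Daylight saving runs 23 February – 6 September; the standard-time date in Ulal Sector, 21 April 2031, is inside that window, so Ulal Sector is at UTC−09:00.
05:45 UTC − 9h = 20:45 Ulal Sector (rolling into the previous day, 21 April 2031).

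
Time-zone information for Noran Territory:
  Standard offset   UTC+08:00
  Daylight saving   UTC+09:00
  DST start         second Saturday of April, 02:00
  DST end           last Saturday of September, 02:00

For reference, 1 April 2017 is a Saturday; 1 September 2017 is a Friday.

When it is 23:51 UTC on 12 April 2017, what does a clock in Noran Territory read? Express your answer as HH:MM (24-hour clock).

1 April 2017 is a Saturday, so the first Saturday is April 1 and the second is April 8.
1 September 2017 is a Friday, so Saturdays fall on 2, 9, 16, 23, 30; the last is September 30.
At the standard offset (UTC+08:00), 23:51 UTC + 8h = 07:51 Noran Territory standard time (rolling into the next day, 13 April 2017).
The standard-time date in Noran Territory, 13 April 2017, lies within the daylight-saving period (8 April – 30 September), so Noran Territory is on daylight time, UTC+09:00.
23:51 UTC + 9h = 08:51 local (rolling into the next day, 13 April 2017).

08:51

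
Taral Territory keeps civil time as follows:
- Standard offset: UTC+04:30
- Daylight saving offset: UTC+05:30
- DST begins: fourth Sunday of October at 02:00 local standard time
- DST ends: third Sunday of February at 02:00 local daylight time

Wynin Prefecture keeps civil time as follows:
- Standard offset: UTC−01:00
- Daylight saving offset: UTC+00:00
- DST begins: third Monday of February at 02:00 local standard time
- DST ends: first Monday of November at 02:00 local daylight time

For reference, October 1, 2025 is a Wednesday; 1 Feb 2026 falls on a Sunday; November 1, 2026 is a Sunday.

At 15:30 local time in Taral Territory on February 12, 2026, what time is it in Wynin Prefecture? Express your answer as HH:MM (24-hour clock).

1 October 2025 is a Wednesday, so the first Sunday is October 5 and the fourth is October 26.
1 February 2026 is a Sunday, so the first Sunday is February 1 and the third is February 15.
Daylight saving runs 26 October 2025 – 15 February 2026; February 12, 2026 is inside that window, so Taral Territory is at UTC+05:30.
15:30 Taral Territory − 5h30m = 10:00 UTC.
1 February 2026 is a Sunday, so the first Monday is February 2 and the third is February 16.
1 November 2026 is a Sunday, so the first Monday is November 2.
At the standard offset (UTC−01:00), 10:00 UTC − 1h = 09:00 Wynin Prefecture standard time.
The standard-time date in Wynin Prefecture, February 12, 2026, does not fall between 16 February and 2 November, so daylight saving is not in effect and Wynin Prefecture is at UTC−01:00.
10:00 UTC − 1h = 09:00 Wynin Prefecture.

09:00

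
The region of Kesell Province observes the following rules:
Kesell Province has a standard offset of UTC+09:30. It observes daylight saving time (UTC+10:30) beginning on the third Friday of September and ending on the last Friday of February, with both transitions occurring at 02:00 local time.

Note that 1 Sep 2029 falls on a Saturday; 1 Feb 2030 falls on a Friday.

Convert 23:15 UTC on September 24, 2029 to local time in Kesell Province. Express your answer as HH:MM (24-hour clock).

1 September 2029 is a Saturday, so the first Friday is September 7 and the third is September 21.
1 February 2030 is a Friday, so Fridays fall on 1, 8, 15, 22; the last is February 22.
At the standard offset (UTC+09:30), 23:15 UTC + 9h30m = 08:45 Kesell Province standard time (rolling into the next day, 25 September 2029).
The standard-time date in Kesell Province, September 25, 2029, lies within the daylight-saving period (21 September 2029 – 22 February 2030), so Kesell Province is on daylight time, UTC+10:30.
23:15 UTC + 10h30m = 09:45 local (rolling into the next day, 25 September 2029).

09:45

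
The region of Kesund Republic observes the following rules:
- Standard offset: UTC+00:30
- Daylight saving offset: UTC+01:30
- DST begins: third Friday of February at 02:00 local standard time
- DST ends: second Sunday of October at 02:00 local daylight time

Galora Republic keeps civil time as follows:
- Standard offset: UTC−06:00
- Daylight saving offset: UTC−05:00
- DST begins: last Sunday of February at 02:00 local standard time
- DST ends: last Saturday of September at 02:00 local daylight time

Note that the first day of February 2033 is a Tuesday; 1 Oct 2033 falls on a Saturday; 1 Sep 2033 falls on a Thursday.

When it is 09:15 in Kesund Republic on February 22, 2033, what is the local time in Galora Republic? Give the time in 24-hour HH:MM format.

1 February 2033 is a Tuesday, so the first Friday is February 4 and the third is February 18.
1 October 2033 is a Saturday, so the first Sunday is October 2 and the second is October 9.
February 22, 2033 lies within the daylight-saving period (18 February – 9 October), so Kesund Republic is on daylight time, UTC+01:30.
09:15 Kesund Republic − 1h30m = 07:45 UTC.
1 February 2033 is a Tuesday, so Sundays fall on 6, 13, 20, 27; the last is February 27.
1 September 2033 is a Thursday, so Saturdays fall on 3, 10, 17, 24; the last is September 24.
At the standard offset (UTC−06:00), 07:45 UTC − 6h = 01:45 Galora Republic standard time.
Daylight saving runs 27 February – 24 September; the standard-time date in Galora Republic, February 22, 2033, is outside that window, so Galora Republic is on standard time at UTC−06:00.
07:45 UTC − 6h = 01:45 Galora Republic.

01:45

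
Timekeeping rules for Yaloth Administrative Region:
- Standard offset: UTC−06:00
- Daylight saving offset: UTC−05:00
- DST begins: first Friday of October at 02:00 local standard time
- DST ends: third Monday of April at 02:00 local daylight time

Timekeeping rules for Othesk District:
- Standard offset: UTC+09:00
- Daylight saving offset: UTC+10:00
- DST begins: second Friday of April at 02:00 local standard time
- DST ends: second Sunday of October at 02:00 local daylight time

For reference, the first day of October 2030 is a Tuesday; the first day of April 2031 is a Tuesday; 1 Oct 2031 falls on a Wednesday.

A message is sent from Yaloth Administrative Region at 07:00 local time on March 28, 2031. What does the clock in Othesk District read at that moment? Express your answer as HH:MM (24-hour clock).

1 October 2030 is a Tuesday, so the first Friday is October 4.
1 April 2031 is a Tuesday, so the first Monday is April 7 and the third is April 21.
March 28, 2031 lies within the daylight-saving period (4 October 2030 – 21 April 2031), so Yaloth Administrative Region is on daylight time, UTC−05:00.
07:00 Yaloth Administrative Region + 5h = 12:00 UTC.
1 April 2031 is a Tuesday, so the first Friday is April 4 and the second is April 11.
1 October 2031 is a Wednesday, so the first Sunday is October 5 and the second is October 12.
At the standard offset (UTC+09:00), 12:00 UTC + 9h = 21:00 Othesk District standard time.
Daylight saving runs 11 April – 12 October; the standard-time date in Othesk District, March 28, 2031, is outside that window, so Othesk District is on standard time at UTC+09:00.
12:00 UTC + 9h = 21:00 Othesk District.

21:00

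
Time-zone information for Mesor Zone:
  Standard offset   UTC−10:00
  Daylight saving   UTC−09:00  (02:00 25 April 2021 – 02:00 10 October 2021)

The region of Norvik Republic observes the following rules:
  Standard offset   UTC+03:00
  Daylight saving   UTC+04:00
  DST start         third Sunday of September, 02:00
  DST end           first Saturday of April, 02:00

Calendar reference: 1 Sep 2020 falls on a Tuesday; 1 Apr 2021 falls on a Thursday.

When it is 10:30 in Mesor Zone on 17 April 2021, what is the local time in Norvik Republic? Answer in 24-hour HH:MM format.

23:30

Daylight saving runs 25 April – 10 October; 17 April 2021 is outside that window, so Mesor Zone is on standard time at UTC−10:00.
10:30 Mesor Zone + 10h = 20:30 UTC.
1 September 2020 is a Tuesday, so the first Sunday is September 6 and the third is September 20.
1 April 2021 is a Thursday, so the first Saturday is April 3.
At the standard offset (UTC+03:00), 20:30 UTC + 3h = 23:30 Norvik Republic standard time.
The standard-time date in Norvik Republic, 17 April 2021, does not fall between 20 September 2020 and 3 April 2021, so daylight saving is not in effect and Norvik Republic is at UTC+03:00.
20:30 UTC + 3h = 23:30 Norvik Republic.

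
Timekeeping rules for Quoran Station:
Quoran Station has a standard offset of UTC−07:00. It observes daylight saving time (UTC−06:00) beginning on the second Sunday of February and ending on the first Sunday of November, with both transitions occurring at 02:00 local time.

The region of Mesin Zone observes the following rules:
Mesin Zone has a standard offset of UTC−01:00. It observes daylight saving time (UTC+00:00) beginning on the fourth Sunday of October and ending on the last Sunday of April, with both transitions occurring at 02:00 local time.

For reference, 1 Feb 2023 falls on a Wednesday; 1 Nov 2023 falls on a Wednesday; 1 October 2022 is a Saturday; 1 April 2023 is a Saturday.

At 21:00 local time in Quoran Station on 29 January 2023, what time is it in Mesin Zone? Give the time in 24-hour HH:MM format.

1 February 2023 is a Wednesday, so the first Sunday is February 5 and the second is February 12.
1 November 2023 is a Wednesday, so the first Sunday is November 5.
Daylight saving runs 12 February – 5 November; 29 January 2023 is outside that window, so Quoran Station is on standard time at UTC−07:00.
21:00 Quoran Station + 7h = 04:00 UTC (rolling into the next day, 30 January 2023).
1 October 2022 is a Saturday, so the first Sunday is October 2 and the fourth is October 23.
1 April 2023 is a Saturday, so Sundays fall on 2, 9, 16, 23, 30; the last is April 30.
At the standard offset (UTC−01:00), 04:00 UTC − 1h = 03:00 Mesin Zone standard time.
The standard-time date in Mesin Zone, 30 January 2023, lies within the daylight-saving period (23 October 2022 – 30 April 2023), so Mesin Zone is on daylight time, UTC+00:00.
04:00 UTC + 0h = 04:00 Mesin Zone.

04:00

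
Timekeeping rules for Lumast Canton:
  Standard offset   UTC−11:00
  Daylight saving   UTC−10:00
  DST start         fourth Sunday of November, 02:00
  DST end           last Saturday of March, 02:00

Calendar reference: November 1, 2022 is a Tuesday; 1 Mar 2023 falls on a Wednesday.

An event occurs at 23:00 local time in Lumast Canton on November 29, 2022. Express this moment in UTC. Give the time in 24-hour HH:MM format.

1 November 2022 is a Tuesday, so the first Sunday is November 6 and the fourth is November 27.
1 March 2023 is a Wednesday, so Saturdays fall on 4, 11, 18, 25; the last is March 25.
Daylight saving runs 27 November 2022 – 25 March 2023; November 29, 2022 is inside that window, so Lumast Canton is at UTC−10:00.
23:00 local + 10h = 09:00 UTC (rolling into the next day, 30 November 2022).

09:00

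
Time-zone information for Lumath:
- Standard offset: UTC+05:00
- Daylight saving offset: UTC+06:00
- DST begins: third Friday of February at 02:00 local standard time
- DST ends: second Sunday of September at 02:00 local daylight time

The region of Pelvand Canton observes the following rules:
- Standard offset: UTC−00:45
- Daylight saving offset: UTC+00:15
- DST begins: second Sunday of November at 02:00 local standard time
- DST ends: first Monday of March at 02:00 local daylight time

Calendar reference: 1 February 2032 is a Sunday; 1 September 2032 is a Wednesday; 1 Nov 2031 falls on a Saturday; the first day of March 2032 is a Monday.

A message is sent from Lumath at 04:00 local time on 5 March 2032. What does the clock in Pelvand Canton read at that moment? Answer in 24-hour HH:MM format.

21:15

1 February 2032 is a Sunday, so the first Friday is February 6 and the third is February 20.
1 September 2032 is a Wednesday, so the first Sunday is September 5 and the second is September 12.
Daylight saving runs 20 February – 12 September; 5 March 2032 is inside that window, so Lumath is at UTC+06:00.
04:00 Lumath − 6h = 22:00 UTC (rolling into the previous day, 4 March 2032).
1 November 2031 is a Saturday, so the first Sunday is November 2 and the second is November 9.
1 March 2032 is a Monday, so the first Monday is March 1.
At the standard offset (UTC−00:45), 22:00 UTC − 0h45m = 21:15 Pelvand Canton standard time.
The standard-time date in Pelvand Canton, 4 March 2032, is outside the daylight-saving period (9 November 2031 – 1 March 2032), so Pelvand Canton is on standard time, UTC−00:45.
22:00 UTC − 0h45m = 21:15 Pelvand Canton.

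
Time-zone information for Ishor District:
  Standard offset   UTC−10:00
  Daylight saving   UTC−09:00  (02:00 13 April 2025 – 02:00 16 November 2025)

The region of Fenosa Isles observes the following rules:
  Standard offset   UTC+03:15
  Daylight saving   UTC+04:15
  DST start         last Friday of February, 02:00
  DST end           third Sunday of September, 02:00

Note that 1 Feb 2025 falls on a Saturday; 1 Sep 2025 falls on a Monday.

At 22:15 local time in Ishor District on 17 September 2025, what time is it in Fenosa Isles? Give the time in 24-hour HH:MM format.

11:30

17 September 2025 falls between 13 April and 16 November, so daylight saving is in effect and Ishor District is at UTC−09:00.
22:15 Ishor District + 9h = 07:15 UTC (rolling into the next day, 18 September 2025).
1 February 2025 is a Saturday, so Fridays fall on 7, 14, 21, 28; the last is February 28.
1 September 2025 is a Monday, so the first Sunday is September 7 and the third is September 21.
At the standard offset (UTC+03:15), 07:15 UTC + 3h15m = 10:30 Fenosa Isles standard time.
Daylight saving runs 28 February – 21 September; the standard-time date in Fenosa Isles, 18 September 2025, is inside that window, so Fenosa Isles is at UTC+04:15.
07:15 UTC + 4h15m = 11:30 Fenosa Isles.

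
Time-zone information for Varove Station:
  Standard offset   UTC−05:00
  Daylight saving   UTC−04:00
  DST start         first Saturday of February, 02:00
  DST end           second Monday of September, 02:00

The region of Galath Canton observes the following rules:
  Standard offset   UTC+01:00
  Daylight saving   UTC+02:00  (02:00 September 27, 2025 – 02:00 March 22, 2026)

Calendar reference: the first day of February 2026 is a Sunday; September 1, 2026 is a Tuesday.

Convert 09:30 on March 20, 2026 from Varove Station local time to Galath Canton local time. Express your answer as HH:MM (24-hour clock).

1 February 2026 is a Sunday, so the first Saturday is February 7.
1 September 2026 is a Tuesday, so the first Monday is September 7 and the second is September 14.
March 20, 2026 lies within the daylight-saving period (7 February – 14 September), so Varove Station is on daylight time, UTC−04:00.
09:30 Varove Station + 4h = 13:30 UTC.
At the standard offset (UTC+01:00), 13:30 UTC + 1h = 14:30 Galath Canton standard time.
The standard-time date in Galath Canton, March 20, 2026, lies within the daylight-saving period (27 September 2025 – 22 March 2026), so Galath Canton is on daylight time, UTC+02:00.
13:30 UTC + 2h = 15:30 Galath Canton.

15:30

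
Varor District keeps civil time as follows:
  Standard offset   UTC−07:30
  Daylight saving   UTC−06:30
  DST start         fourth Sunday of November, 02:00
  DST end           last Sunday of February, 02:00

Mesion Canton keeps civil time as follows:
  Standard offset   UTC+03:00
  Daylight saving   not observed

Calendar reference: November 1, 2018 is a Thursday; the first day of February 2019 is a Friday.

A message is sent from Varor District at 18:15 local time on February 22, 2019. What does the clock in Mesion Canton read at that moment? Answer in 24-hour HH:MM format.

03:45

1 November 2018 is a Thursday, so the first Sunday is November 4 and the fourth is November 25.
1 February 2019 is a Friday, so Sundays fall on 3, 10, 17, 24; the last is February 24.
Daylight saving runs 25 November 2018 – 24 February 2019; February 22, 2019 is inside that window, so Varor District is at UTC−06:30.
18:15 Varor District + 6h30m = 00:45 UTC (rolling into the next day, 23 February 2019).
Mesion Canton has no daylight saving, so its offset is UTC+03:00 year-round.
00:45 UTC + 3h = 03:45 Mesion Canton.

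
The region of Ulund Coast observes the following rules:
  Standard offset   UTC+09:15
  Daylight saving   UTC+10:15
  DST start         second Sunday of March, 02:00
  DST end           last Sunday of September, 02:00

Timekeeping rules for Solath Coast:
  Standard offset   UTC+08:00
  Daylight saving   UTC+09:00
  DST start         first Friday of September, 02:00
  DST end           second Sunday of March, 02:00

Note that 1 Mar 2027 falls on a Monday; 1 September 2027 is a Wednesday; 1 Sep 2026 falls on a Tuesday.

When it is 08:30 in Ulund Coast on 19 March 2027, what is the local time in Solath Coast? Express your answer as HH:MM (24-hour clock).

06:15

1 March 2027 is a Monday, so the first Sunday is March 7 and the second is March 14.
1 September 2027 is a Wednesday, so Sundays fall on 5, 12, 19, 26; the last is September 26.
19 March 2027 lies within the daylight-saving period (14 March – 26 September), so Ulund Coast is on daylight time, UTC+10:15.
08:30 Ulund Coast − 10h15m = 22:15 UTC (rolling into the previous day, 18 March 2027).
1 September 2026 is a Tuesday, so the first Friday is September 4.
1 March 2027 is a Monday, so the first Sunday is March 7 and the second is March 14.
At the standard offset (UTC+08:00), 22:15 UTC + 8h = 06:15 Solath Coast standard time (rolling into the next day, 19 March 2027).
The standard-time date in Solath Coast, 19 March 2027, does not fall between 4 September 2026 and 14 March 2027, so daylight saving is not in effect and Solath Coast is at UTC+08:00.
22:15 UTC + 8h = 06:15 Solath Coast (rolling into the next day, 19 March 2027).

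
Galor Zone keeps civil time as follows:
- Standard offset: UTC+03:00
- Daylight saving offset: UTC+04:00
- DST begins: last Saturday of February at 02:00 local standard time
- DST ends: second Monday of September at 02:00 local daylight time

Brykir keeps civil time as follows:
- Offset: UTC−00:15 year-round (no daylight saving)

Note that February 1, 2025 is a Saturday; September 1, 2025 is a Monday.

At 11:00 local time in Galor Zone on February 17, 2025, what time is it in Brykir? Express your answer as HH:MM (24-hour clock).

1 February 2025 is a Saturday, so Saturdays fall on 1, 8, 15, 22; the last is February 22.
1 September 2025 is a Monday, so the first Monday is September 1 and the second is September 8.
February 17, 2025 is outside the daylight-saving period (22 February – 8 September), so Galor Zone is on standard time, UTC+03:00.
11:00 Galor Zone − 3h = 08:00 UTC.
Brykir has no daylight saving, so its offset is UTC−00:15 year-round.
08:00 UTC − 0h15m = 07:45 Brykir.

07:45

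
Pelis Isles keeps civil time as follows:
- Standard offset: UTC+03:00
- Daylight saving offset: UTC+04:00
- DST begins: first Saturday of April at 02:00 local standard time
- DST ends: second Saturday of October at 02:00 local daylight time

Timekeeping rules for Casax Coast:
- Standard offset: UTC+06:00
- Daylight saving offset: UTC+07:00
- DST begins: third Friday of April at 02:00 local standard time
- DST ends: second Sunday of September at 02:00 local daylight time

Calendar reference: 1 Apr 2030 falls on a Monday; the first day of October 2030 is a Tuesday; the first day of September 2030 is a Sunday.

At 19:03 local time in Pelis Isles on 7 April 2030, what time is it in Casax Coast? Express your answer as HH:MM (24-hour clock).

1 April 2030 is a Monday, so the first Saturday is April 6.
1 October 2030 is a Tuesday, so the first Saturday is October 5 and the second is October 12.
7 April 2030 lies within the daylight-saving period (6 April – 12 October), so Pelis Isles is on daylight time, UTC+04:00.
19:03 Pelis Isles − 4h = 15:03 UTC.
1 April 2030 is a Monday, so the first Friday is April 5 and the third is April 19.
1 September 2030 is a Sunday, so the first Sunday is September 1 and the second is September 8.
At the standard offset (UTC+06:00), 15:03 UTC + 6h = 21:03 Casax Coast standard time.
The standard-time date in Casax Coast, 7 April 2030, is outside the daylight-saving period (19 April – 8 September), so Casax Coast is on standard time, UTC+06:00.
15:03 UTC + 6h = 21:03 Casax Coast.

21:03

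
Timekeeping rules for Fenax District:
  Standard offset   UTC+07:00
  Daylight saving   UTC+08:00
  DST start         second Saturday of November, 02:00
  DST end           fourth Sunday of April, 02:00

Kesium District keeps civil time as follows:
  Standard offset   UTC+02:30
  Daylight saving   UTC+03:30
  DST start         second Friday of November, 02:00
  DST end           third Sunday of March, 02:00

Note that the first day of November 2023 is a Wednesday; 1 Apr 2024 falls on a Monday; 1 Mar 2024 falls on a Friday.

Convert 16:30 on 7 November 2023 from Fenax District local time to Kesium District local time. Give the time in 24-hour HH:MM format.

1 November 2023 is a Wednesday, so the first Saturday is November 4 and the second is November 11.
1 April 2024 is a Monday, so the first Sunday is April 7 and the fourth is April 28.
7 November 2023 is outside the daylight-saving period (11 November 2023 – 28 April 2024), so Fenax District is on standard time, UTC+07:00.
16:30 Fenax District − 7h = 09:30 UTC.
1 November 2023 is a Wednesday, so the first Friday is November 3 and the second is November 10.
1 March 2024 is a Friday, so the first Sunday is March 3 and the third is March 17.
At the standard offset (UTC+02:30), 09:30 UTC + 2h30m = 12:00 Kesium District standard time.
Daylight saving runs 10 November 2023 – 17 March 2024; the standard-time date in Kesium District, 7 November 2023, is outside that window, so Kesium District is on standard time at UTC+02:30.
09:30 UTC + 2h30m = 12:00 Kesium District.

12:00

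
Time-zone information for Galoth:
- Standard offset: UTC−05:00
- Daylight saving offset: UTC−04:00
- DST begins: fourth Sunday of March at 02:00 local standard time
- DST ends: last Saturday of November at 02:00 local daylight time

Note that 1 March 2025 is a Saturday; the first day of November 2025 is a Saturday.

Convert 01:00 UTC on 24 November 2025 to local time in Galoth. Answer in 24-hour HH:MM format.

21:00

1 March 2025 is a Saturday, so the first Sunday is March 2 and the fourth is March 23.
1 November 2025 is a Saturday, so Saturdays fall on 1, 8, 15, 22, 29; the last is November 29.
At the standard offset (UTC−05:00), 01:00 UTC − 5h = 20:00 Galoth standard time (rolling into the previous day, 23 November 2025).
Daylight saving runs 23 March – 29 November; the standard-time date in Galoth, 23 November 2025, is inside that window, so Galoth is at UTC−04:00.
01:00 UTC − 4h = 21:00 local (rolling into the previous day, 23 November 2025).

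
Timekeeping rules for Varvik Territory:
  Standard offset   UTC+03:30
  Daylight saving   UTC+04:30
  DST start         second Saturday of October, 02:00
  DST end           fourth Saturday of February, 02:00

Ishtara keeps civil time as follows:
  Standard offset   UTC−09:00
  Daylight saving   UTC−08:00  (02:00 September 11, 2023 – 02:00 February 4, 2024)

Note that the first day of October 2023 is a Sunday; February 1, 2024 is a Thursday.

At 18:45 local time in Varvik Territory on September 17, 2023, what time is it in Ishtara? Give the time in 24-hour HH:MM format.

07:15

1 October 2023 is a Sunday, so the first Saturday is October 7 and the second is October 14.
1 February 2024 is a Thursday, so the first Saturday is February 3 and the fourth is February 24.
Daylight saving runs 14 October 2023 – 24 February 2024; September 17, 2023 is outside that window, so Varvik Territory is on standard time at UTC+03:30.
18:45 Varvik Territory − 3h30m = 15:15 UTC.
At the standard offset (UTC−09:00), 15:15 UTC − 9h = 06:15 Ishtara standard time.
The standard-time date in Ishtara, September 17, 2023, falls between 11 September 2023 and 4 February 2024, so daylight saving is in effect and Ishtara is at UTC−08:00.
15:15 UTC − 8h = 07:15 Ishtara.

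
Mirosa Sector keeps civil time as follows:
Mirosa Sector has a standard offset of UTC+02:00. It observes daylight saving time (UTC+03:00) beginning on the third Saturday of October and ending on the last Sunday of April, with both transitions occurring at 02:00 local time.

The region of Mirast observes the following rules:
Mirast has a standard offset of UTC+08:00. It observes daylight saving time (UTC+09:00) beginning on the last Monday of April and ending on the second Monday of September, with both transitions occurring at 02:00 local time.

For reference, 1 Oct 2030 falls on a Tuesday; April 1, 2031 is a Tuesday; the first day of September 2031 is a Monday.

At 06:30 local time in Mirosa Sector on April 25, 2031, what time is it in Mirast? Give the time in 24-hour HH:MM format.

11:30

1 October 2030 is a Tuesday, so the first Saturday is October 5 and the third is October 19.
1 April 2031 is a Tuesday, so Sundays fall on 6, 13, 20, 27; the last is April 27.
April 25, 2031 lies within the daylight-saving period (19 October 2030 – 27 April 2031), so Mirosa Sector is on daylight time, UTC+03:00.
06:30 Mirosa Sector − 3h = 03:30 UTC.
1 April 2031 is a Tuesday, so Mondays fall on 7, 14, 21, 28; the last is April 28.
1 September 2031 is a Monday, so the first Monday is September 1 and the second is September 8.
At the standard offset (UTC+08:00), 03:30 UTC + 8h = 11:30 Mirast standard time.
The standard-time date in Mirast, April 25, 2031, is outside the daylight-saving period (28 April – 8 September), so Mirast is on standard time, UTC+08:00.
03:30 UTC + 8h = 11:30 Mirast.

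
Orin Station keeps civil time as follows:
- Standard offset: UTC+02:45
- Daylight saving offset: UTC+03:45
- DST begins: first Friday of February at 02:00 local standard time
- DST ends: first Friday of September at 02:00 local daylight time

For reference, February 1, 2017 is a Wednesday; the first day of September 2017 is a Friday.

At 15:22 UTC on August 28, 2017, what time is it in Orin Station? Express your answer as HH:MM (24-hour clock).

19:07

1 February 2017 is a Wednesday, so the first Friday is February 3.
1 September 2017 is a Friday, so the first Friday is September 1.
At the standard offset (UTC+02:45), 15:22 UTC + 2h45m = 18:07 Orin Station standard time.
The standard-time date in Orin Station, August 28, 2017, falls between 3 February and 1 September, so daylight saving is in effect and Orin Station is at UTC+03:45.
15:22 UTC + 3h45m = 19:07 local.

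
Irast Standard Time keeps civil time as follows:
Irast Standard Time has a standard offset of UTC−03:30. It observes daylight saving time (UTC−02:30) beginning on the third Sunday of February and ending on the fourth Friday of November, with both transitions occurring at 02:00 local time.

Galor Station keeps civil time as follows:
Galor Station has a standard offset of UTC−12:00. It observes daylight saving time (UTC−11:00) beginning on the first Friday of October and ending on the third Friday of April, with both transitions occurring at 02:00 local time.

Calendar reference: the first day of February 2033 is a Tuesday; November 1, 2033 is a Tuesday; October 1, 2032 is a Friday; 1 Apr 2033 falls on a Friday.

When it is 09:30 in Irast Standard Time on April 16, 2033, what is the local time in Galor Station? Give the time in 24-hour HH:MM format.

1 February 2033 is a Tuesday, so the first Sunday is February 6 and the third is February 20.
1 November 2033 is a Tuesday, so the first Friday is November 4 and the fourth is November 25.
Daylight saving runs 20 February – 25 November; April 16, 2033 is inside that window, so Irast Standard Time is at UTC−02:30.
09:30 Irast Standard Time + 2h30m = 12:00 UTC.
1 October 2032 is a Friday, so the first Friday is October 1.
1 April 2033 is a Friday, so the first Friday is April 1 and the third is April 15.
At the standard offset (UTC−12:00), 12:00 UTC − 12h = 00:00 Galor Station standard time.
The standard-time date in Galor Station, April 16, 2033, does not fall between 1 October 2032 and 15 April 2033, so daylight saving is not in effect and Galor Station is at UTC−12:00.
12:00 UTC − 12h = 00:00 Galor Station.

00:00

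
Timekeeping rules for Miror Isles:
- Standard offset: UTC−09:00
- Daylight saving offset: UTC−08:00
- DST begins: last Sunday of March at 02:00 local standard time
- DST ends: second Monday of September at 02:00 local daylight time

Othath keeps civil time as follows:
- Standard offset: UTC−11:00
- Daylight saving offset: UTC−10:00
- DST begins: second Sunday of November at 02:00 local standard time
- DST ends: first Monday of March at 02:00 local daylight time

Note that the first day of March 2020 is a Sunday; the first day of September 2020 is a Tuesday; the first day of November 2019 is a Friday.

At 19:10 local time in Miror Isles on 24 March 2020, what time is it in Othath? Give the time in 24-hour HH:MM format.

17:10

1 March 2020 is a Sunday, so Sundays fall on 1, 8, 15, 22, 29; the last is March 29.
1 September 2020 is a Tuesday, so the first Monday is September 7 and the second is September 14.
24 March 2020 is outside the daylight-saving period (29 March – 14 September), so Miror Isles is on standard time, UTC−09:00.
19:10 Miror Isles + 9h = 04:10 UTC (rolling into the next day, 25 March 2020).
1 November 2019 is a Friday, so the first Sunday is November 3 and the second is November 10.
1 March 2020 is a Sunday, so the first Monday is March 2.
At the standard offset (UTC−11:00), 04:10 UTC − 11h = 17:10 Othath standard time (rolling into the previous day, 24 March 2020).
The standard-time date in Othath, 24 March 2020, does not fall between 10 November 2019 and 2 March 2020, so daylight saving is not in effect and Othath is at UTC−11:00.
04:10 UTC − 11h = 17:10 Othath (rolling into the previous day, 24 March 2020).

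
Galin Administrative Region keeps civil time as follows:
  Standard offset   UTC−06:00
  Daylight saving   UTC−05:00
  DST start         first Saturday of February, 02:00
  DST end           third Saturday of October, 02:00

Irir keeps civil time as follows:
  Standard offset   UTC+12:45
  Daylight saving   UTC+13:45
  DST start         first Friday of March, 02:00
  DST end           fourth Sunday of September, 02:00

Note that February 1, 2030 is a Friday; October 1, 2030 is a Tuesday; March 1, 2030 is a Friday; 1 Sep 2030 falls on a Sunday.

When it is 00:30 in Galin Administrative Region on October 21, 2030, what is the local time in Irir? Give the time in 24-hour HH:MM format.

1 February 2030 is a Friday, so the first Saturday is February 2.
1 October 2030 is a Tuesday, so the first Saturday is October 5 and the third is October 19.
Daylight saving runs 2 February – 19 October; October 21, 2030 is outside that window, so Galin Administrative Region is on standard time at UTC−06:00.
00:30 Galin Administrative Region + 6h = 06:30 UTC.
1 March 2030 is a Friday, so the first Friday is March 1.
1 September 2030 is a Sunday, so the first Sunday is September 1 and the fourth is September 22.
At the standard offset (UTC+12:45), 06:30 UTC + 12h45m = 19:15 Irir standard time.
The standard-time date in Irir, October 21, 2030, is outside the daylight-saving period (1 March – 22 September), so Irir is on standard time, UTC+12:45.
06:30 UTC + 12h45m = 19:15 Irir.

19:15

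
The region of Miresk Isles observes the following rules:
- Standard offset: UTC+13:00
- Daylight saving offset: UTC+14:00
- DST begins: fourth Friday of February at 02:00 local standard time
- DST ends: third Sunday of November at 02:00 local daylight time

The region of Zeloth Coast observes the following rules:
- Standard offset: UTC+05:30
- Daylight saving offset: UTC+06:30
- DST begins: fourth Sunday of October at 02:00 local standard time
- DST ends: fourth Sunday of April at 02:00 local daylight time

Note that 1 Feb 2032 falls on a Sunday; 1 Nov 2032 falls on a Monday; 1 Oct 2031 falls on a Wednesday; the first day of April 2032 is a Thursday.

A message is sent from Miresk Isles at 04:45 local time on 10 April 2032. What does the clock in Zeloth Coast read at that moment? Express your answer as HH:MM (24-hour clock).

21:15

1 February 2032 is a Sunday, so the first Friday is February 6 and the fourth is February 27.
1 November 2032 is a Monday, so the first Sunday is November 7 and the third is November 21.
10 April 2032 lies within the daylight-saving period (27 February – 21 November), so Miresk Isles is on daylight time, UTC+14:00.
04:45 Miresk Isles − 14h = 14:45 UTC (rolling into the previous day, 9 April 2032).
1 October 2031 is a Wednesday, so the first Sunday is October 5 and the fourth is October 26.
1 April 2032 is a Thursday, so the first Sunday is April 4 and the fourth is April 25.
At the standard offset (UTC+05:30), 14:45 UTC + 5h30m = 20:15 Zeloth Coast standard time.
The standard-time date in Zeloth Coast, 9 April 2032, lies within the daylight-saving period (26 October 2031 – 25 April 2032), so Zeloth Coast is on daylight time, UTC+06:30.
14:45 UTC + 6h30m = 21:15 Zeloth Coast.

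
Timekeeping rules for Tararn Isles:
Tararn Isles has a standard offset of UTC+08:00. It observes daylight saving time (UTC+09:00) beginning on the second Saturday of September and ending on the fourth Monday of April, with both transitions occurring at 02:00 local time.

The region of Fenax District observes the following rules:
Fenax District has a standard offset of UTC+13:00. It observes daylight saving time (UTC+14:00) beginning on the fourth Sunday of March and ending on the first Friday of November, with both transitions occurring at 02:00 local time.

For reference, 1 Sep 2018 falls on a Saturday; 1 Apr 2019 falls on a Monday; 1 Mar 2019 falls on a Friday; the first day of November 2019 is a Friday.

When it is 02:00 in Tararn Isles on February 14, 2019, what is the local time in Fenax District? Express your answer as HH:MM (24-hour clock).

06:00

1 September 2018 is a Saturday, so the first Saturday is September 1 and the second is September 8.
1 April 2019 is a Monday, so the first Monday is April 1 and the fourth is April 22.
February 14, 2019 falls between 8 September 2018 and 22 April 2019, so daylight saving is in effect and Tararn Isles is at UTC+09:00.
02:00 Tararn Isles − 9h = 17:00 UTC (rolling into the previous day, 13 February 2019).
1 March 2019 is a Friday, so the first Sunday is March 3 and the fourth is March 24.
1 November 2019 is a Friday, so the first Friday is November 1.
At the standard offset (UTC+13:00), 17:00 UTC + 13h = 06:00 Fenax District standard time (rolling into the next day, 14 February 2019).
The standard-time date in Fenax District, February 14, 2019, does not fall between 24 March and 1 November, so daylight saving is not in effect and Fenax District is at UTC+13:00.
17:00 UTC + 13h = 06:00 Fenax District (rolling into the next day, 14 February 2019).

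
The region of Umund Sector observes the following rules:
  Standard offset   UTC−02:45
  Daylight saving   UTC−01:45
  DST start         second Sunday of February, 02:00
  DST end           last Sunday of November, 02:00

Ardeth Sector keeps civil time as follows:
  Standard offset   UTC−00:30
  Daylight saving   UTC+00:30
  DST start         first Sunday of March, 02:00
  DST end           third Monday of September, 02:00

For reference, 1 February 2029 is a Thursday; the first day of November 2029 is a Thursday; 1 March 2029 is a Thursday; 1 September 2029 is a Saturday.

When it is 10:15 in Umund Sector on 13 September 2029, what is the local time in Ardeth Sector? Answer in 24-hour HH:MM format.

12:30

1 February 2029 is a Thursday, so the first Sunday is February 4 and the second is February 11.
1 November 2029 is a Thursday, so Sundays fall on 4, 11, 18, 25; the last is November 25.
13 September 2029 falls between 11 February and 25 November, so daylight saving is in effect and Umund Sector is at UTC−01:45.
10:15 Umund Sector + 1h45m = 12:00 UTC.
1 March 2029 is a Thursday, so the first Sunday is March 4.
1 September 2029 is a Saturday, so the first Monday is September 3 and the third is September 17.
At the standard offset (UTC−00:30), 12:00 UTC − 0h30m = 11:30 Ardeth Sector standard time.
The standard-time date in Ardeth Sector, 13 September 2029, lies within the daylight-saving period (4 March – 17 September), so Ardeth Sector is on daylight time, UTC+00:30.
12:00 UTC + 0h30m = 12:30 Ardeth Sector.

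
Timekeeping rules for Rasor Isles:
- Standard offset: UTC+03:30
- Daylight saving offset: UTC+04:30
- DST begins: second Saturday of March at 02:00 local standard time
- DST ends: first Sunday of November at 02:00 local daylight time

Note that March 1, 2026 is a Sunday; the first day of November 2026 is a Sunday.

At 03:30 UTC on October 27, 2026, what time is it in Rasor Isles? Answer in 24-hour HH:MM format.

08:00

1 March 2026 is a Sunday, so the first Saturday is March 7 and the second is March 14.
1 November 2026 is a Sunday, so the first Sunday is November 1.
At the standard offset (UTC+03:30), 03:30 UTC + 3h30m = 07:00 Rasor Isles standard time.
Daylight saving runs 14 March – 1 November; the standard-time date in Rasor Isles, October 27, 2026, is inside that window, so Rasor Isles is at UTC+04:30.
03:30 UTC + 4h30m = 08:00 local.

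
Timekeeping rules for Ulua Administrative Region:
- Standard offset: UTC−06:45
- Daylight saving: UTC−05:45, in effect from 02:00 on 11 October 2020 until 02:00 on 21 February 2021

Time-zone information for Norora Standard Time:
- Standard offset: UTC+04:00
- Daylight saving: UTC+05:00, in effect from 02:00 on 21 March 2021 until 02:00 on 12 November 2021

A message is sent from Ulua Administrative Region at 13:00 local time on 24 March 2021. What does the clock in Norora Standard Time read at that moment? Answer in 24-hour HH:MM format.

24 March 2021 is outside the daylight-saving period (11 October 2020 – 21 February 2021), so Ulua Administrative Region is on standard time, UTC−06:45.
13:00 Ulua Administrative Region + 6h45m = 19:45 UTC.
At the standard offset (UTC+04:00), 19:45 UTC + 4h = 23:45 Norora Standard Time standard time.
The standard-time date in Norora Standard Time, 24 March 2021, falls between 21 March and 12 November, so daylight saving is in effect and Norora Standard Time is at UTC+05:00.
19:45 UTC + 5h = 00:45 Norora Standard Time (rolling into the next day, 25 March 2021).

00:45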